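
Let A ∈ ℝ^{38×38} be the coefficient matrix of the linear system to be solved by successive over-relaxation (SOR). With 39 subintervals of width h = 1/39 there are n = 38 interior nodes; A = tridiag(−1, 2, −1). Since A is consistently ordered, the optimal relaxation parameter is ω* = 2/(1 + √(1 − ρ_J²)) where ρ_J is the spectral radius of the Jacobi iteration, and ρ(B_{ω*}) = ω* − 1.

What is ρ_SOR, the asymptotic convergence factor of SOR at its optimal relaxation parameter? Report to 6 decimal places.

n=38: λ(B_J) = 1 − λ(A)/2 = cos(kπ/39); k=1 gives ρ_J = 0.996757.
root = sin(π/39) = 0.0804666  (since 1−cos² = sin²).
Then 2/(1+√(1−ρ_J²)) = 2/(1+0.0804666); ω* = 2/1.0804666 = 1.851052.
[ρ_SOR] ω* − 1 = 0.851052.

ρ_SOR = 0.851052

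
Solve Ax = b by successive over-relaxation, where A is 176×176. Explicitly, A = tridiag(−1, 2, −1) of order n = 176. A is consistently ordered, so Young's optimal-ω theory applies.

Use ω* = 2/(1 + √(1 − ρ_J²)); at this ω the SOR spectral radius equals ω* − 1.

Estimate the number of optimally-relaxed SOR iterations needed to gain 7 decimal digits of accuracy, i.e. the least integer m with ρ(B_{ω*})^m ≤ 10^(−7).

ρ_J = max_k |cos(kπ/177)| = cos(π/177) = 0.9998425
√(1 − cos²(π/177)) = sin(π/177) ≈ 0.0177482.
Then 2/(1+√(1−ρ_J²)) = 2/(1+0.0177482); ω* = 2/1.0177482 = 1.9651226.
ρ(B_{ω*}) = ω*−1 = 0.9651226
7·ln10 = 16.1181; −ln(0.9651226) = 0.0355001; m = ⌈16.1181/0.0355001⌉ = ⌈454.030⌉ = 455.

m = 455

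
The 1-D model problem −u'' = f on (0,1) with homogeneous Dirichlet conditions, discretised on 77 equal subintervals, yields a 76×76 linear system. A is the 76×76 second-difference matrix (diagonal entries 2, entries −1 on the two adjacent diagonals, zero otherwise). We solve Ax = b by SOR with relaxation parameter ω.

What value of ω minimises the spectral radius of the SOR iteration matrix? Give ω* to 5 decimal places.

ω* = 1.92162

ρ_J = max_k |cos(kπ/77)| = cos(π/77) = 0.99917
√(1 − cos²(π/77)) = sin(π/77) ≈ 0.040789.
ω* = 2/(1+0.040789) = 1.92162
Hence ρ(B_{ω*}) = 1.92162 − 1 = 0.92162.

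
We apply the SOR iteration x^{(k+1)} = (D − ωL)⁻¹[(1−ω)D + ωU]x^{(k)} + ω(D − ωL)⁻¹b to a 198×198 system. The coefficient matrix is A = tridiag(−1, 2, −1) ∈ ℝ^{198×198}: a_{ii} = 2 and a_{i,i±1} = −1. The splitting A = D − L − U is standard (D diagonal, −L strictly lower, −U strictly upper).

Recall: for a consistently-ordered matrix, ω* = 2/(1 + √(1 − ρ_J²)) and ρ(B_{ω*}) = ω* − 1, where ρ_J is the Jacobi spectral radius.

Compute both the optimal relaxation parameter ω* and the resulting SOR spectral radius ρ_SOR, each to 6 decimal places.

B_J for the 198×198 system has eigenvalues cos(kπ/199); ρ_J = cos(π/199) = 0.999875.
√(1−ρ_J²) = |sin(π/199)| = 0.0157862
ω* = 2 / (1 + 0.0157862) = 2 / 1.0157862 ≈ 1.968918.
[ρ_SOR] ω* − 1 = 0.968918.

ω* = 1.968918, ρ_SOR = 0.968918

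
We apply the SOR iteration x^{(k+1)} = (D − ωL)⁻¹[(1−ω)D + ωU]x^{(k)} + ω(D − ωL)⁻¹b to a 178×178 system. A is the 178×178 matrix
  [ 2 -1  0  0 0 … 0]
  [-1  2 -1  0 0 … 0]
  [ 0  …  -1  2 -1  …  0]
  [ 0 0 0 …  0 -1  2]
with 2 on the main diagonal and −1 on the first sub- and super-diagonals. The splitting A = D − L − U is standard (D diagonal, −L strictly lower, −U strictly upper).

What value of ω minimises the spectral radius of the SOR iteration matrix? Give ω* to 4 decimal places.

ω* = 1.9655

With n=178, ρ(Jacobi) = cos(π/179) = 0.9998.
√(1−ρ_J²) = |sin(π/179)| = 0.01755
Then 2/(1+√(1−ρ_J²)) = 2/(1+0.01755); ω* = 2/1.01755 = 1.9655.
ρ(B_{ω*}) = ω*−1 = 0.9655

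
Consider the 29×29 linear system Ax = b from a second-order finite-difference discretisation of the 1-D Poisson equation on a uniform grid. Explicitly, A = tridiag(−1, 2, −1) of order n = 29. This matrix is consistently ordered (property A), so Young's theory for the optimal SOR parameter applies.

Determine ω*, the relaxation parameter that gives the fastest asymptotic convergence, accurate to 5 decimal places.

With n=29, ρ(Jacobi) = cos(π/30) = 0.99452.
root = sin(π/30) = 0.104528  (since 1−cos² = sin²).
Then 2/(1+√(1−ρ_J²)) = 2/(1+0.104528); ω* = 2/1.104528 = 1.81073.
and ρ(B_{ω*}) = 1.81073 − 1 = 0.81073.

ω* = 1.81073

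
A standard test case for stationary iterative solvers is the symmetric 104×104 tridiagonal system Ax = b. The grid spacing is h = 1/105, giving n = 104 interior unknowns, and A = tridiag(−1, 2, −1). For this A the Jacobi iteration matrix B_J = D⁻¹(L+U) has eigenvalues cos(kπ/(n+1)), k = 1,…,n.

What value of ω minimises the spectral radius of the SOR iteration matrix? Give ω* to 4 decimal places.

ω* = 1.9419

With n=104, ρ(Jacobi) = cos(π/105) = 0.9996.
√(1 − cos²(π/105)) = sin(π/105) ≈ 0.02992.
ω* = 2 / (1 + 0.02992) = 2 / 1.02992 ≈ 1.9419.
ρ_SOR = ω* − 1 ≈ 0.9419.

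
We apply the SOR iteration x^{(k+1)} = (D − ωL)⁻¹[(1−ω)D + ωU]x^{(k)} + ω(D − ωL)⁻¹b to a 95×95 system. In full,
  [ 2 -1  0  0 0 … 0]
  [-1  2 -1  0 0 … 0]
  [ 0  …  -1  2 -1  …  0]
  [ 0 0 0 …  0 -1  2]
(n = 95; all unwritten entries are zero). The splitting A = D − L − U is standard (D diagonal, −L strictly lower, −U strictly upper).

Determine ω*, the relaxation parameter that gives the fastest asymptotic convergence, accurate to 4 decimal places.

½·tridiag(1,0,1) at n=95: λ_k = cos(kπ/96); max |λ| at k=1 ⇒ ρ_J = cos(π/96) ≈ 0.9995.
root = sin(π/96) = 0.03272  (since 1−cos² = sin²).
ω* = 2/(1+0.03272) = 1.9366
ρ(B_{ω*}) = ω*−1 = 0.9366

ω* = 1.9366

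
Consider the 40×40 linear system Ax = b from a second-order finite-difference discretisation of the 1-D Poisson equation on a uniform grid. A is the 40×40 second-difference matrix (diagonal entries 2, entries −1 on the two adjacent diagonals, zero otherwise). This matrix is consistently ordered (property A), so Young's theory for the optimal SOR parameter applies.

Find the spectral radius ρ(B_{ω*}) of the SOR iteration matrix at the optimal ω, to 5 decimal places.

ρ_SOR = 0.85779

[ρ_J] n=40: ρ(B_J) = cos(π/(n+1)) = cos(π/41) = 0.99707.
√(1 − cos²(π/41)) = sin(π/41) ≈ 0.076549.
ω* = 2/(1 + 0.076549) = 2/1.076549 = 1.85779.
ρ(B_{ω*}) = ω*−1 = 0.85779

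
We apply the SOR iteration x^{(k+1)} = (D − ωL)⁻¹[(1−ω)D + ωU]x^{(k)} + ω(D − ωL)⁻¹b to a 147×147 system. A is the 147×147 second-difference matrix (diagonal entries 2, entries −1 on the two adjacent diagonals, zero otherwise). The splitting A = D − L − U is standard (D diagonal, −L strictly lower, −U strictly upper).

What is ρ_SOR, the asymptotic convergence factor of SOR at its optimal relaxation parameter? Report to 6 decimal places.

ρ_SOR = 0.958432

With n=147, ρ(Jacobi) = cos(π/148) = 0.999775.
root = sin(π/148) = 0.0212254  (since 1−cos² = sin²).
Young: ω* = 2/(1+√(1−ρ_J²)) = 2/(1+0.0212254) = 2/1.0212254 = 1.958432.
At ω = 1.958432 every |λ(B_ω)| = ω−1, so ρ_SOR = 0.958432.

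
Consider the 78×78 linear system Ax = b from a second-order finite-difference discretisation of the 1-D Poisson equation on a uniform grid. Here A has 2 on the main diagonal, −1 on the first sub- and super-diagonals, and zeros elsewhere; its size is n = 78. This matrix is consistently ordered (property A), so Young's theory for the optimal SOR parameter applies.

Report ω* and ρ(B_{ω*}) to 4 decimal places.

B_J for the 78×78 system has eigenvalues cos(kπ/79); ρ_J = cos(π/79) = 0.9992.
1 − cos²(π/79) = sin²(π/79) ⇒ √(1−ρ_J²) = sin(π/79) = 0.03976.
ω* = 2/(1 + 0.03976) = 2/1.03976 = 1.9235.
ρ(B_{ω*}) = ω*−1 = 0.9235

ω* = 1.9235, ρ_SOR = 0.9235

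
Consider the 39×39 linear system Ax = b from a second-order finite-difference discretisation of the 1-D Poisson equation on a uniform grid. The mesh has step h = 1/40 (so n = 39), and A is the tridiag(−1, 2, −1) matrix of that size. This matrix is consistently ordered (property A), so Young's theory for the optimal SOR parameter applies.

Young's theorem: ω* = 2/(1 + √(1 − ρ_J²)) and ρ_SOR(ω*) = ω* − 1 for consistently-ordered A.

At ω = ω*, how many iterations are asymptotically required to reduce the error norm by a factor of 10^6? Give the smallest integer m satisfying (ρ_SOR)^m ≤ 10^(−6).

½·tridiag(1,0,1) at n=39: λ_k = cos(kπ/40); max |λ| at k=1 ⇒ ρ_J = cos(π/40) ≈ 0.9969173.
√(1 − cos²(π/40)) = sin(π/40) ≈ 0.0784591.
ω* = 2/(1 + 0.0784591) = 2/1.0784591 = 1.8544978.
and ρ(B_{ω*}) = 1.8544978 − 1 = 0.8544978.
6·ln10 = 13.8155; −ln(0.8544978) = 0.157241; m = ⌈13.8155/0.157241⌉ = ⌈87.862⌉ = 88.

m = 88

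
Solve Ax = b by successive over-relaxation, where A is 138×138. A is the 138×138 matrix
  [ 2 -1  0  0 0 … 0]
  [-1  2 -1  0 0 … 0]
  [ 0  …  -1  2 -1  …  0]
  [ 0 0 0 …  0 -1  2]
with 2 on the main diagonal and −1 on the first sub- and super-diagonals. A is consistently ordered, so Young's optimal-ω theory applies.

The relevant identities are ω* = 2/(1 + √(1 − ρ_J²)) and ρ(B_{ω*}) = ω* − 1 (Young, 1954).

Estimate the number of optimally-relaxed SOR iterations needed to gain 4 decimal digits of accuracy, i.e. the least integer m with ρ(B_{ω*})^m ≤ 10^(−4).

m = 204

spectrum of D⁻¹(L+U) = {cos(kπ/139) : 1≤k≤138}; ρ_J = cos(π/139) = 0.9997446.
√(1−ρ_J²) simplifies to sin(π/139) = 0.0225995.
Then 2/(1+√(1−ρ_J²)) = 2/(1+0.0225995); ω* = 2/1.0225995 = 1.9557999.
[ρ_SOR] ω* − 1 = 0.9557999.
m ≥ 4·ln10 / (−ln 0.9557999) = 203.738; smallest integer m = 204.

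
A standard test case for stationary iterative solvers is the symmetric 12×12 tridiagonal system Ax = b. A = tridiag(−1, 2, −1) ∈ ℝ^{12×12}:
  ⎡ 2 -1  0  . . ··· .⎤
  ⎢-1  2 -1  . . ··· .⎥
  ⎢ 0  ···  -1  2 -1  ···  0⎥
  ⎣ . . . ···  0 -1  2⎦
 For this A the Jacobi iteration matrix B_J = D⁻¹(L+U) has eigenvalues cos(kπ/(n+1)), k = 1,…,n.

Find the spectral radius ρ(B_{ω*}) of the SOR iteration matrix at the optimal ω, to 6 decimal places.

½·tridiag(1,0,1) at n=12: λ_k = cos(kπ/13); max |λ| at k=1 ⇒ ρ_J = cos(π/13) ≈ 0.970942.
√(1 − cos²(π/13)) = sin(π/13) ≈ 0.2393157.
Then 2/(1+√(1−ρ_J²)) = 2/(1+0.2393157); ω* = 2/1.2393157 = 1.613794.
[ρ_SOR] ω* − 1 = 0.613794.

ρ_SOR = 0.613794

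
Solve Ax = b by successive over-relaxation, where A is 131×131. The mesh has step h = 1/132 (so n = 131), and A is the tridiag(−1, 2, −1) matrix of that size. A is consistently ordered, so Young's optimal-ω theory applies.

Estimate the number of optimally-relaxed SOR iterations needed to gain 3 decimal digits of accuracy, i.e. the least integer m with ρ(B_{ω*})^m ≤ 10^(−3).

m = 146

[ρ_J] n=131: ρ(B_J) = cos(π/(n+1)) = cos(π/132) = 0.9997168.
√(1 − cos²(π/132)) = sin(π/132) ≈ 0.0237977.
Young: ω* = 2/(1+√(1−ρ_J²)) = 2/(1+0.0237977) = 2/1.0237977 = 1.9535109.
and ρ(B_{ω*}) = 1.9535109 − 1 = 0.9535109.
Need (0.9535109)^m ≤ 10^(−3): m ≥ 3·ln10/|ln 0.9535109| = 6.90776/0.0476044 = 145.108 ⇒ m = 146.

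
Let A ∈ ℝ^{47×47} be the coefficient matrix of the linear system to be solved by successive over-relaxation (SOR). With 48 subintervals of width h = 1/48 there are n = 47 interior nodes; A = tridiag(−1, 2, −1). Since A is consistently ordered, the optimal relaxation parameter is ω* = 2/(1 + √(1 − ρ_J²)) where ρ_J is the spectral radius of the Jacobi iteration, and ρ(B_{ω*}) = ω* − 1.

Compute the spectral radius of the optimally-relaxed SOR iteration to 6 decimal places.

ρ_SOR = 0.877224

B_J for the 47×47 system has eigenvalues cos(kπ/48); ρ_J = cos(π/48) = 0.997859.
√(1−ρ_J²) simplifies to sin(π/48) = 0.0654031.
Young: ω* = 2/(1+√(1−ρ_J²)) = 2/(1+0.0654031) = 2/1.0654031 = 1.877224.
ρ_SOR = ω* − 1 = 1.877224 − 1 = 0.877224.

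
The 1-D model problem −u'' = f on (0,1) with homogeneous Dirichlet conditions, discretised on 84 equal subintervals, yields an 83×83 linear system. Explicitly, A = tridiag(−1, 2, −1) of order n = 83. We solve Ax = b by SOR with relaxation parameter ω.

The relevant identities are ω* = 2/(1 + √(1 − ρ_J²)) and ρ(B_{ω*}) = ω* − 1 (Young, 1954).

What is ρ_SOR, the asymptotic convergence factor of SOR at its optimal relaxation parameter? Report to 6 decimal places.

½·tridiag(1,0,1) at n=83: λ_k = cos(kπ/84); max |λ| at k=1 ⇒ ρ_J = cos(π/84) ≈ 0.999301.
√(1−ρ_J²) simplifies to sin(π/84) = 0.0373912.
So ω* = 2/1.0373912 = 1.927913 (Young).
ρ(B_{ω*}) = ω*−1 = 0.927913

ρ_SOR = 0.927913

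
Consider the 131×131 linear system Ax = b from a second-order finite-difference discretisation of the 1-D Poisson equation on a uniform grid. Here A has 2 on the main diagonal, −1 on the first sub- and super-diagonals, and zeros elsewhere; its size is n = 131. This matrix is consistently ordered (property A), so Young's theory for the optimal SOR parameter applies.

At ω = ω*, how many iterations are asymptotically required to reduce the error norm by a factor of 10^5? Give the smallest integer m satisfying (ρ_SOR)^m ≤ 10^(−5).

B_J for the 131×131 system has eigenvalues cos(kπ/132); ρ_J = cos(π/132) = 0.9997168.
√(1−ρ_J²) simplifies to sin(π/132) = 0.0237977.
[ω*] 2 ÷ (1 + 0.0237977) = 2 ÷ 1.0237977 = 1.9535109.
ρ(B_{ω*}) = ω*−1 = 0.9535109
5·ln10 = 11.5129; −ln(0.9535109) = 0.0476044; m = ⌈11.5129/0.0476044⌉ = ⌈241.845⌉ = 242.

m = 242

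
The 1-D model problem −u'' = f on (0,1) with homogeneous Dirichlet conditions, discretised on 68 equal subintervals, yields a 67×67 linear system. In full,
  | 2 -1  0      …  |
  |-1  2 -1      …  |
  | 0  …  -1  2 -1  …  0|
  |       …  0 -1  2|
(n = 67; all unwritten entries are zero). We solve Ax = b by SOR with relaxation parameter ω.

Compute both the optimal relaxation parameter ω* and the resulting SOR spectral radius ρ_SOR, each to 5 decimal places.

ω* = 1.91171, ρ_SOR = 0.91171

[ρ_J] n=67: ρ(B_J) = cos(π/(n+1)) = cos(π/68) = 0.99893.
√(1 − cos²(π/68)) = sin(π/68) ≈ 0.046183.
ω* = 2/(1+0.046183) = 1.91171
ρ_SOR = ω* − 1 = 1.91171 − 1 = 0.91171.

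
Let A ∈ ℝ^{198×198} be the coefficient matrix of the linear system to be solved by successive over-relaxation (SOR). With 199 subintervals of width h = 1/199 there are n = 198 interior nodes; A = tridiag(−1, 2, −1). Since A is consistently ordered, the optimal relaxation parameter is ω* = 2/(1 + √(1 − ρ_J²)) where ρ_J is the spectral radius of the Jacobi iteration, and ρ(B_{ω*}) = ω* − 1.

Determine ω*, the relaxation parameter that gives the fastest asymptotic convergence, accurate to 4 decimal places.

ω* = 1.9689

[ρ_J] n=198: ρ(B_J) = cos(π/(n+1)) = cos(π/199) = 0.9999.
root = sin(π/199) = 0.01579  (since 1−cos² = sin²).
Then 2/(1+√(1−ρ_J²)) = 2/(1+0.01579); ω* = 2/1.01579 = 1.9689.
and ρ(B_{ω*}) = 1.9689 − 1 = 0.9689.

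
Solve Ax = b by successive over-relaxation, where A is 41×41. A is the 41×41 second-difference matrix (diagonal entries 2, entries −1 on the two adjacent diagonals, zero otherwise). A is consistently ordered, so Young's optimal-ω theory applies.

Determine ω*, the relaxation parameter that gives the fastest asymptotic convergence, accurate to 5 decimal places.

B_J for the 41×41 system has eigenvalues cos(kπ/42); ρ_J = cos(π/42) = 0.99720.
√(1−ρ_J²) simplifies to sin(π/42) = 0.074730.
ω* = 2 / (1 + 0.074730) = 2 / 1.074730 ≈ 1.86093.
Hence ρ(B_{ω*}) = 1.86093 − 1 = 0.86093.

ω* = 1.86093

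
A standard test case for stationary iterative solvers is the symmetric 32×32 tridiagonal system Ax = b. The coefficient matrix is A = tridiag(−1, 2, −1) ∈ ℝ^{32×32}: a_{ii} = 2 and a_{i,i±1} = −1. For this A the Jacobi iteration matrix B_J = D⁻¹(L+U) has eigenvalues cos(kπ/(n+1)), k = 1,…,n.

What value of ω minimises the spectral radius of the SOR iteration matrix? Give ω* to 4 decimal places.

ω* = 1.8264

[ρ_J] n=32: ρ(B_J) = cos(π/(n+1)) = cos(π/33) = 0.9955.
root = sin(π/33) = 0.09506  (since 1−cos² = sin²).
So ω* = 2/1.09506 = 1.8264 (Young).
ρ_SOR = ω* − 1 = 1.8264 − 1 = 0.8264.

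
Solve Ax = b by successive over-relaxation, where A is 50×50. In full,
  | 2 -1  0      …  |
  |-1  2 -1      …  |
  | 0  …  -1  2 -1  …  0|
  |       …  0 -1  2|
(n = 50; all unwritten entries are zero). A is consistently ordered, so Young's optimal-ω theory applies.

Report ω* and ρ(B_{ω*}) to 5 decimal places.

ω* = 1.88402, ρ_SOR = 0.88402

½·tridiag(1,0,1) at n=50: λ_k = cos(kπ/51); max |λ| at k=1 ⇒ ρ_J = cos(π/51) ≈ 0.99810.
1 − cos²(π/51) = sin²(π/51) ⇒ √(1−ρ_J²) = sin(π/51) = 0.061561.
ω* = 2 / (1 + 0.061561) = 2 / 1.061561 ≈ 1.88402.
At ω = 1.88402 every |λ(B_ω)| = ω−1, so ρ_SOR = 0.88402.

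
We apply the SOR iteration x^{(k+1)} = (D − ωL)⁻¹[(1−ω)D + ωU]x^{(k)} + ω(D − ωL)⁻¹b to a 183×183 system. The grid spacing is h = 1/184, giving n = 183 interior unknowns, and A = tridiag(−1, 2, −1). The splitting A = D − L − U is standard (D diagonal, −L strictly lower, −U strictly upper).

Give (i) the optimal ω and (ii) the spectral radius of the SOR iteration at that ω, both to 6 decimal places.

ω* = 1.966427, ρ_SOR = 0.966427

With n=183, ρ(Jacobi) = cos(π/184) = 0.999854.
√(1−ρ_J²) simplifies to sin(π/184) = 0.0170730.
ω* = 2/(1+0.0170730) = 1.966427
Hence ρ(B_{ω*}) = 1.966427 − 1 = 0.966427.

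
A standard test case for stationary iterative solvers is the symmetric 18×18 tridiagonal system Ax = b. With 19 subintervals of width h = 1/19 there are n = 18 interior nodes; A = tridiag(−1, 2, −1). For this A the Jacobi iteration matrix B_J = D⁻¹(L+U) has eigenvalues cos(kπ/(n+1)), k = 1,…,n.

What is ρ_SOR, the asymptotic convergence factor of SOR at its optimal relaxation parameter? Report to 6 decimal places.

With n=18, ρ(Jacobi) = cos(π/19) = 0.986361.
√(1−ρ_J²) = |sin(π/19)| = 0.1645946
Young: ω* = 2/(1+√(1−ρ_J²)) = 2/(1+0.1645946) = 2/1.1645946 = 1.717336.
Hence ρ(B_{ω*}) = 1.717336 − 1 = 0.717336.

ρ_SOR = 0.717336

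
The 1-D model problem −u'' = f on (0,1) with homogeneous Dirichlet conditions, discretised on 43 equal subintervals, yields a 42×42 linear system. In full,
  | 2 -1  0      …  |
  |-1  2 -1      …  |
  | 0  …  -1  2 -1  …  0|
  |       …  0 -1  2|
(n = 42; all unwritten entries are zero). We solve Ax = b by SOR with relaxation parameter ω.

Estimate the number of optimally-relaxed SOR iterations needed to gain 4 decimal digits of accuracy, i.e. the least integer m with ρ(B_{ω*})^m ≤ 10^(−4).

n=42: λ(B_J) = 1 − λ(A)/2 = cos(kπ/43); k=1 gives ρ_J = 0.9973323.
root = sin(π/43) = 0.0729953  (since 1−cos² = sin²).
Young: ω* = 2/(1+√(1−ρ_J²)) = 2/(1+0.0729953) = 2/1.0729953 = 1.8639411.
ρ_SOR = ω* − 1 = 1.8639411 − 1 = 0.8639411.
m ≥ 4·ln10 / (−ln 0.8639411) = 62.976; smallest integer m = 63.

m = 63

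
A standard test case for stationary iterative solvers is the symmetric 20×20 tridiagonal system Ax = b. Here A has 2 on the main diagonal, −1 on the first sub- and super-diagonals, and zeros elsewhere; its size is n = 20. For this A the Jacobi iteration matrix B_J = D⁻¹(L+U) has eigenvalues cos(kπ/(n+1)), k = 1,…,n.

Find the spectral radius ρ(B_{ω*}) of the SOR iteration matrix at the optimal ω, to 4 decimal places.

ρ_SOR = 0.7406

½·tridiag(1,0,1) at n=20: λ_k = cos(kπ/21); max |λ| at k=1 ⇒ ρ_J = cos(π/21) ≈ 0.9888.
√(1−ρ_J²) simplifies to sin(π/21) = 0.14904.
ω* = 2/(1+0.14904) = 1.7406
ρ(B_{ω*}) = ω*−1 = 0.7406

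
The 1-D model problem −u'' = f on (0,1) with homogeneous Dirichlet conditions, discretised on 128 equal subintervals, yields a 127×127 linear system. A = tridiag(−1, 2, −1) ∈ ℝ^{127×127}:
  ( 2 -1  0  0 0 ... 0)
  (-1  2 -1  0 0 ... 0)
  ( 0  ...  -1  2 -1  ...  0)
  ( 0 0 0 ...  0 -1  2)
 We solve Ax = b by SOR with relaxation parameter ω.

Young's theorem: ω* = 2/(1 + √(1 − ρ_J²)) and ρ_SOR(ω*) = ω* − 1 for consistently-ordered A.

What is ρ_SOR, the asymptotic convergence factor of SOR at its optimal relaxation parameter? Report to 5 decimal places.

ρ_SOR = 0.95209

[ρ_J] n=127: ρ(B_J) = cos(π/(n+1)) = cos(π/128) = 0.99970.
√(1−ρ_J²) simplifies to sin(π/128) = 0.024541.
ω* = 2/(1+0.024541) = 1.95209
ρ_SOR = ω* − 1 = 1.95209 − 1 = 0.95209.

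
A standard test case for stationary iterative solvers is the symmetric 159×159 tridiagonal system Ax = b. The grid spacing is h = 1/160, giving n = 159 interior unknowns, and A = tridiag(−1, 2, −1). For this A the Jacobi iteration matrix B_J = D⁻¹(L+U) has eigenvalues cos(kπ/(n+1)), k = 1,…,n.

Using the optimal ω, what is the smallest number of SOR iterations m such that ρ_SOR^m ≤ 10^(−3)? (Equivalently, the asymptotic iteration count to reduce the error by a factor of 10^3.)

n=159: λ(B_J) = 1 − λ(A)/2 = cos(kπ/160); k=1 gives ρ_J = 0.9998072.
root = sin(π/160) = 0.0196337  (since 1−cos² = sin²).
So ω* = 2/1.0196337 = 1.9614887 (Young).
Hence ρ(B_{ω*}) = 1.9614887 − 1 = 0.9614887.
3·ln10 = 6.90776; −ln(0.9614887) = 0.0392725; m = ⌈6.90776/0.0392725⌉ = ⌈175.893⌉ = 176.

m = 176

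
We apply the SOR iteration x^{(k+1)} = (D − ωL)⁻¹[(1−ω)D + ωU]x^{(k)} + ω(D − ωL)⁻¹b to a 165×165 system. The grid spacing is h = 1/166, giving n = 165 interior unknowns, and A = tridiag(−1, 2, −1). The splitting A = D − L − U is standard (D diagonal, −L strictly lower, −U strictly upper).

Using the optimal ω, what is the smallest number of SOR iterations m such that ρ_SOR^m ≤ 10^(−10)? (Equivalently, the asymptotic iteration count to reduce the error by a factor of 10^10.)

n=165: λ(B_J) = 1 − λ(A)/2 = cos(kπ/166); k=1 gives ρ_J = 0.9998209.
√(1 − cos²(π/166)) = sin(π/166) ≈ 0.0189241.
ω* = 2 / (1 + 0.0189241) = 2 / 1.0189241 ≈ 1.9628547.
At ω = 1.9628547 every |λ(B_ω)| = ω−1, so ρ_SOR = 0.9628547.
Need (0.9628547)^m ≤ 10^(−10): m ≥ 10·ln10/|ln 0.9628547| = 23.0259/0.0378528 = 608.301 ⇒ m = 609.

m = 609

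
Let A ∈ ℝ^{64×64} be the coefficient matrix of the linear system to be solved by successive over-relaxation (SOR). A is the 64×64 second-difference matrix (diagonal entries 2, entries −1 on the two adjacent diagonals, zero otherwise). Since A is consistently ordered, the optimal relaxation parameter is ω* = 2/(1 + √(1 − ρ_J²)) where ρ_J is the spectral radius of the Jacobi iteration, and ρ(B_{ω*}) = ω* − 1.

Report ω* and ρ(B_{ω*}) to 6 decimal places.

ω* = 1.907826, ρ_SOR = 0.907826

ρ_J = max_k |cos(kπ/65)| = cos(π/65) = 0.998832
√(1 − cos²(π/65)) = sin(π/65) ≈ 0.0483134.
Then 2/(1+√(1−ρ_J²)) = 2/(1+0.0483134); ω* = 2/1.0483134 = 1.907826.
Hence ρ(B_{ω*}) = 1.907826 − 1 = 0.907826.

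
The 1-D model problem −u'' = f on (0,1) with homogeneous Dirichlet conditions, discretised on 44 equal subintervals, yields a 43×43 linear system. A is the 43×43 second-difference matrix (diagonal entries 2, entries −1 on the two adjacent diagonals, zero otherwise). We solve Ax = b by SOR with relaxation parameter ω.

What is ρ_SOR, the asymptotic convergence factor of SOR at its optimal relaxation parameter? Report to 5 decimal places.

With n=43, ρ(Jacobi) = cos(π/44) = 0.99745.
√(1−ρ_J²) simplifies to sin(π/44) = 0.071339.
ω* = 2/(1+0.071339) = 1.86682
ρ_SOR = ω* − 1 = 1.86682 − 1 = 0.86682.

ρ_SOR = 0.86682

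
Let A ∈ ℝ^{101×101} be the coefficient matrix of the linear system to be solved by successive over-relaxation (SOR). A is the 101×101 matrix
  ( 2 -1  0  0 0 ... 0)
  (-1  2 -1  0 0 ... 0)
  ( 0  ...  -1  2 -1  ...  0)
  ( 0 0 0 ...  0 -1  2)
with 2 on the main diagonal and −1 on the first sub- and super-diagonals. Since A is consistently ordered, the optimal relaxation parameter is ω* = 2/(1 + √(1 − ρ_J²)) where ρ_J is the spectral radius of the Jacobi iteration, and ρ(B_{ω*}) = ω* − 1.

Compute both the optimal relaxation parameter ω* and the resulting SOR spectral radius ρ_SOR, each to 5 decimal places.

B_J for the 101×101 system has eigenvalues cos(kπ/102); ρ_J = cos(π/102) = 0.99953.
root = sin(π/102) = 0.030795  (since 1−cos² = sin²).
[ω*] 2 ÷ (1 + 0.030795) = 2 ÷ 1.030795 = 1.94025.
ρ_SOR = ω* − 1 = 1.94025 − 1 = 0.94025.

ω* = 1.94025, ρ_SOR = 0.94025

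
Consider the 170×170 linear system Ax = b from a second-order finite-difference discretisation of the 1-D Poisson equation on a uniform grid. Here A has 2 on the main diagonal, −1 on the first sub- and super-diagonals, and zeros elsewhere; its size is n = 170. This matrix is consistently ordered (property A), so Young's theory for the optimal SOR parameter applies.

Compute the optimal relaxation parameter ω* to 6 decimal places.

n=170: λ(B_J) = 1 − λ(A)/2 = cos(kπ/171); k=1 gives ρ_J = 0.999831.
root = sin(π/171) = 0.0183709  (since 1−cos² = sin²).
So ω* = 2/1.0183709 = 1.963921 (Young).
At ω = 1.963921 every |λ(B_ω)| = ω−1, so ρ_SOR = 0.963921.

ω* = 1.963921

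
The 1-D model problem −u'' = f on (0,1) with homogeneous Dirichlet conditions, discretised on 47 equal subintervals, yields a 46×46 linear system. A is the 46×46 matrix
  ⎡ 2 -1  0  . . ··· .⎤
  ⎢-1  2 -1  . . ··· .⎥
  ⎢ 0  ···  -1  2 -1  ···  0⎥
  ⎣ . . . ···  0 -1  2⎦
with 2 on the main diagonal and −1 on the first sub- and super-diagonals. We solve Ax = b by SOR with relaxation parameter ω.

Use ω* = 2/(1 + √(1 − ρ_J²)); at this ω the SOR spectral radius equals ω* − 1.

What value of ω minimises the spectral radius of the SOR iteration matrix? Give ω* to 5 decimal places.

n=46: λ(B_J) = 1 − λ(A)/2 = cos(kπ/47); k=1 gives ρ_J = 0.99777.
root = sin(π/47) = 0.066793  (since 1−cos² = sin²).
[ω*] 2 ÷ (1 + 0.066793) = 2 ÷ 1.066793 = 1.87478.
Hence ρ(B_{ω*}) = 1.87478 − 1 = 0.87478.

ω* = 1.87478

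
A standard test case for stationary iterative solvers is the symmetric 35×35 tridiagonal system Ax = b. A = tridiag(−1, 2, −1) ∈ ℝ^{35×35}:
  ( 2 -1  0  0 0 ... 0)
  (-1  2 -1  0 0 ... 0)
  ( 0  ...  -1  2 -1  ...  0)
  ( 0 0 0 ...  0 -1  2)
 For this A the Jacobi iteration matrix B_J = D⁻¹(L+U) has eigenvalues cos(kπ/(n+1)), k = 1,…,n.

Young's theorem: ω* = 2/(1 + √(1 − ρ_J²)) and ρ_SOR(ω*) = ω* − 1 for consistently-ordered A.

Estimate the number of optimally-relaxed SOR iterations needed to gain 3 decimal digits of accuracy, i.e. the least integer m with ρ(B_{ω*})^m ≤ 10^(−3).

With n=35, ρ(Jacobi) = cos(π/36) = 0.9961947.
√(1 − cos²(π/36)) = sin(π/36) ≈ 0.0871557.
ω* = 2/(1 + 0.0871557) = 2/1.0871557 = 1.8396629.
ρ_SOR = ω* − 1 ≈ 0.8396629.
ρ_SOR^m ≤ 10^(−3) ⇔ m ≥ 3·ln10/(−ln 0.8396629) = 6.90776/0.174755 = 39.528; m = ⌈39.528⌉ = 40.

m = 40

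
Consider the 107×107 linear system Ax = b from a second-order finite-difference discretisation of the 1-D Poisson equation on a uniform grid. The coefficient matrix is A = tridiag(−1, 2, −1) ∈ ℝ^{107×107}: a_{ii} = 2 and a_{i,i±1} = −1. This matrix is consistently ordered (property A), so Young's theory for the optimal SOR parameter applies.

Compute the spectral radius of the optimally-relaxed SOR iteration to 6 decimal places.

ρ_SOR = 0.943475

spectrum of D⁻¹(L+U) = {cos(kπ/108) : 1≤k≤107}; ρ_J = cos(π/108) = 0.999577.
√(1 − cos²(π/108)) = sin(π/108) ≈ 0.0290847.
ω* = 2/(1 + 0.0290847) = 2/1.0290847 = 1.943475.
and ρ(B_{ω*}) = 1.943475 − 1 = 0.943475.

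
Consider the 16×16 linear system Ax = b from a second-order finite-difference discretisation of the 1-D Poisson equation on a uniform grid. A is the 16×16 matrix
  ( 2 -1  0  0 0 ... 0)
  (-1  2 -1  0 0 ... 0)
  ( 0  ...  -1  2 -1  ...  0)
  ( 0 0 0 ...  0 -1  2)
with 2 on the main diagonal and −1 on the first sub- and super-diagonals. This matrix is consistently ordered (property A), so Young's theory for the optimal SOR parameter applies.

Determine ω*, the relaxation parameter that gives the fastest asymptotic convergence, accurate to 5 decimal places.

ω* = 1.68955

ρ_J = max_k |cos(kπ/17)| = cos(π/17) = 0.98297
√(1−ρ_J²) simplifies to sin(π/17) = 0.183750.
[ω*] 2 ÷ (1 + 0.183750) = 2 ÷ 1.183750 = 1.68955.
ρ(B_{ω*}) = ω*−1 = 0.68955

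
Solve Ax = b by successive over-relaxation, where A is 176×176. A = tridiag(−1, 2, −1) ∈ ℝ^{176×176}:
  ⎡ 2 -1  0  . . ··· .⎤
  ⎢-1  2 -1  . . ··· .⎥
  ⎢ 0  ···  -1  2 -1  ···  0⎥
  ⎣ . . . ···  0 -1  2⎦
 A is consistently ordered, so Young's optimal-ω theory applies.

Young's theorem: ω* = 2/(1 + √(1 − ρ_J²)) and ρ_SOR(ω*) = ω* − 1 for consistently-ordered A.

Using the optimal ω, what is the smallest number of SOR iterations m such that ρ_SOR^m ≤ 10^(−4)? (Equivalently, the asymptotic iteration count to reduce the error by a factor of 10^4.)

m = 260

ρ_J = max_k |cos(kπ/177)| = cos(π/177) = 0.9998425
√(1 − cos²(π/177)) = sin(π/177) ≈ 0.0177482.
ω* = 2/(1 + 0.0177482) = 2/1.0177482 = 1.9651226.
Hence ρ(B_{ω*}) = 1.9651226 − 1 = 0.9651226.
ρ_SOR^m ≤ 10^(−4) ⇔ m ≥ 4·ln10/(−ln 0.9651226) = 9.21034/0.0355001 = 259.445; m = ⌈259.445⌉ = 260.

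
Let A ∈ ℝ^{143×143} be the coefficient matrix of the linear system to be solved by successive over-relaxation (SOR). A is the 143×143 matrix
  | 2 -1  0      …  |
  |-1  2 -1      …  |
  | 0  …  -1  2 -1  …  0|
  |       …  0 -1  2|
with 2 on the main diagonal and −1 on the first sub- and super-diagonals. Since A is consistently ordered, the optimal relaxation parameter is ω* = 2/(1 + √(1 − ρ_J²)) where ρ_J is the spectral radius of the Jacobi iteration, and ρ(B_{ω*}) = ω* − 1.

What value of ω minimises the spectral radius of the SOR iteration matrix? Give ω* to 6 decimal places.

ω* = 1.957302

spectrum of D⁻¹(L+U) = {cos(kπ/144) : 1≤k≤143}; ρ_J = cos(π/144) = 0.999762.
√(1 − cos²(π/144)) = sin(π/144) ≈ 0.0218149.
So ω* = 2/1.0218149 = 1.957302 (Young).
ρ(B_{ω*}) = ω*−1 = 0.957302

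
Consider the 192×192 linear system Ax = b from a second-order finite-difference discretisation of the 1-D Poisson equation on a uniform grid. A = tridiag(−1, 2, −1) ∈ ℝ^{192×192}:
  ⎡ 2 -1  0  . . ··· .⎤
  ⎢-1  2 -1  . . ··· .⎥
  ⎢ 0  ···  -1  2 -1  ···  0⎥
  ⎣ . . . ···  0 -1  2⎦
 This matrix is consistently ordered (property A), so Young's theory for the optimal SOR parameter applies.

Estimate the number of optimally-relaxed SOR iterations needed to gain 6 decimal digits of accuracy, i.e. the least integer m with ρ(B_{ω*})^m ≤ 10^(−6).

m = 425

B_J for the 192×192 system has eigenvalues cos(kπ/193); ρ_J = cos(π/193) = 0.9998675.
√(1 − cos²(π/193)) = sin(π/193) ≈ 0.0162770.
ω* = 2/(1+0.0162770) = 1.9679674
ρ_SOR = ω* − 1 ≈ 0.9679674.
Need (0.9679674)^m ≤ 10^(−6): m ≥ 6·ln10/|ln 0.9679674| = 13.8155/0.0325569 = 424.349 ⇒ m = 425.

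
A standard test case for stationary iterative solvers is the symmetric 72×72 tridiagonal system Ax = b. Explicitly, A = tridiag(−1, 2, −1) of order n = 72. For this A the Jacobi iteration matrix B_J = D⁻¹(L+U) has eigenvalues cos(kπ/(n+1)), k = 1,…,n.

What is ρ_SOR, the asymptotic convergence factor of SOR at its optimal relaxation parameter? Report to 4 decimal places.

[ρ_J] n=72: ρ(B_J) = cos(π/(n+1)) = cos(π/73) = 0.9991.
√(1 − cos²(π/73)) = sin(π/73) ≈ 0.04302.
[ω*] 2 ÷ (1 + 0.04302) = 2 ÷ 1.04302 = 1.9175.
At ω = 1.9175 every |λ(B_ω)| = ω−1, so ρ_SOR = 0.9175.

ρ_SOR = 0.9175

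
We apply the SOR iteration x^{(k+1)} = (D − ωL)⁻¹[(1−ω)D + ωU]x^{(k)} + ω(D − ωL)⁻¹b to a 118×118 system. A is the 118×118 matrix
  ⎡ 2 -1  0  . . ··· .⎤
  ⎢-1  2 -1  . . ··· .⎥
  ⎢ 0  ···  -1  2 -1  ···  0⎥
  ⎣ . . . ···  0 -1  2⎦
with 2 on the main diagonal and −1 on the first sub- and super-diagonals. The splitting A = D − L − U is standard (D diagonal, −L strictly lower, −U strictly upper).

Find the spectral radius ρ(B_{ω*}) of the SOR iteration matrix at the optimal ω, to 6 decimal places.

[ρ_J] n=118: ρ(B_J) = cos(π/(n+1)) = cos(π/119) = 0.999652.
√(1 − cos²(π/119)) = sin(π/119) ≈ 0.0263969.
ω* = 2/(1 + 0.0263969) = 2/1.0263969 = 1.948564.
At ω = 1.948564 every |λ(B_ω)| = ω−1, so ρ_SOR = 0.948564.

ρ_SOR = 0.948564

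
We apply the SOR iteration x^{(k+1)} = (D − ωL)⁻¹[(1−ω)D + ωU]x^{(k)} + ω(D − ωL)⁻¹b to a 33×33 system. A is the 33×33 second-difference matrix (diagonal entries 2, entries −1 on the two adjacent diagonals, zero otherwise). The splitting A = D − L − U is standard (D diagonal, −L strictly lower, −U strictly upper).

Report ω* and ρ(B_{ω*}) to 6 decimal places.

½·tridiag(1,0,1) at n=33: λ_k = cos(kπ/34); max |λ| at k=1 ⇒ ρ_J = cos(π/34) ≈ 0.995734.
√(1−ρ_J²) simplifies to sin(π/34) = 0.0922684.
ω* = 2/(1+0.0922684) = 1.831052
Hence ρ(B_{ω*}) = 1.831052 − 1 = 0.831052.

ω* = 1.831052, ρ_SOR = 0.831052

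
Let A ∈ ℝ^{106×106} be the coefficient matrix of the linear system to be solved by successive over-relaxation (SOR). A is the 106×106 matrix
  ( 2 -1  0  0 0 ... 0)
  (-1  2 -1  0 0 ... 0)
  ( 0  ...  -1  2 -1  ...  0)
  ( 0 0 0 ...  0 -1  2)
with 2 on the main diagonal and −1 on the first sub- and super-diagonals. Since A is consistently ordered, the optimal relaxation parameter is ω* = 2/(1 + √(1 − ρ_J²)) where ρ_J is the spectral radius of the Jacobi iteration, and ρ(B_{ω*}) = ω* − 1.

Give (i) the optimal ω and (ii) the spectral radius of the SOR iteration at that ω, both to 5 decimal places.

½·tridiag(1,0,1) at n=106: λ_k = cos(kπ/107); max |λ| at k=1 ⇒ ρ_J = cos(π/107) ≈ 0.99957.
1 − cos²(π/107) = sin²(π/107) ⇒ √(1−ρ_J²) = sin(π/107) = 0.029356.
ω* = 2 / (1 + 0.029356) = 2 / 1.029356 ≈ 1.94296.
ρ_SOR = ω* − 1 = 1.94296 − 1 = 0.94296.

ω* = 1.94296, ρ_SOR = 0.94296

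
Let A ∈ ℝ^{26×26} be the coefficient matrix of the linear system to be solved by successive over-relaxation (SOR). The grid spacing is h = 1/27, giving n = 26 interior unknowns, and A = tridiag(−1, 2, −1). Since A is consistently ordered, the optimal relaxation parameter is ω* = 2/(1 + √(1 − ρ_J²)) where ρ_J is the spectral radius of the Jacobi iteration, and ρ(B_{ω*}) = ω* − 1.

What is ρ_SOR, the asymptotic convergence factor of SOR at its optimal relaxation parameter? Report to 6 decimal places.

ρ_SOR = 0.791966

B_J for the 26×26 system has eigenvalues cos(kπ/27); ρ_J = cos(π/27) = 0.993238.
root = sin(π/27) = 0.1160929  (since 1−cos² = sin²).
ω* = 2/(1 + 0.1160929) = 2/1.1160929 = 1.791966.
At ω = 1.791966 every |λ(B_ω)| = ω−1, so ρ_SOR = 0.791966.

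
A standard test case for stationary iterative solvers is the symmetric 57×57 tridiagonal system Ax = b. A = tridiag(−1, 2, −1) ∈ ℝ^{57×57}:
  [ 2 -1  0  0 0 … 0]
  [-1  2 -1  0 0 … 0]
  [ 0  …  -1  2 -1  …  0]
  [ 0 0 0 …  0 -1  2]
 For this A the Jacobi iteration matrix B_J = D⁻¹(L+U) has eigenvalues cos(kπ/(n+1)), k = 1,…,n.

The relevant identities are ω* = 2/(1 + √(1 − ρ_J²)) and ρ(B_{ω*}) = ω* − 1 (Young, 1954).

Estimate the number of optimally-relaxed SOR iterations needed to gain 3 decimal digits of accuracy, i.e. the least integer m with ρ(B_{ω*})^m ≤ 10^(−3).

n=57: λ(B_J) = 1 − λ(A)/2 = cos(kπ/58); k=1 gives ρ_J = 0.9985334.
√(1−ρ_J²) simplifies to sin(π/58) = 0.0541389.
ω* = 2/(1+0.0541389) = 1.8972832
[ρ_SOR] ω* − 1 = 0.8972832.
3·ln10 = 6.90776; −ln(0.8972832) = 0.108384; m = ⌈6.90776/0.108384⌉ = ⌈63.734⌉ = 64.

m = 64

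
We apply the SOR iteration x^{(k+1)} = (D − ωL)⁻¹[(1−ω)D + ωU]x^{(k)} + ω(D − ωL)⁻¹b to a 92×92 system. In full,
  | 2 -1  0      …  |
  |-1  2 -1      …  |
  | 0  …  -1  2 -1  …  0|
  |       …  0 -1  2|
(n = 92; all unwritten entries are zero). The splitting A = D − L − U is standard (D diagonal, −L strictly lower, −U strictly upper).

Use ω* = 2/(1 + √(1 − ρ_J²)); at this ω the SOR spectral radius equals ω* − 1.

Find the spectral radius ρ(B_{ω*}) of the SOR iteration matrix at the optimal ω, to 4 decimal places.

n=92: λ(B_J) = 1 − λ(A)/2 = cos(kπ/93); k=1 gives ρ_J = 0.9994.
root = sin(π/93) = 0.03377  (since 1−cos² = sin²).
ω* = 2/(1 + 0.03377) = 2/1.03377 = 1.9347.
ρ(B_{ω*}) = ω*−1 = 0.9347

ρ_SOR = 0.9347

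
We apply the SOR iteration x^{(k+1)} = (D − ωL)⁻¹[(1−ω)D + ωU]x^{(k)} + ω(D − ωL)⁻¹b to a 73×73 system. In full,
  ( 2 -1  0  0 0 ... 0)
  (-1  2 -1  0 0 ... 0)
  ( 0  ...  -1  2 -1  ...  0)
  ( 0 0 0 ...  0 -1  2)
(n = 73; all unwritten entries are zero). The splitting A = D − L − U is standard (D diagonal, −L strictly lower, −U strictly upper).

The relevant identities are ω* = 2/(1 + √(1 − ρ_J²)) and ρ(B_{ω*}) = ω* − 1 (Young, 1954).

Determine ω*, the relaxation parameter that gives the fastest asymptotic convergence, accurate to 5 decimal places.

½·tridiag(1,0,1) at n=73: λ_k = cos(kπ/74); max |λ| at k=1 ⇒ ρ_J = cos(π/74) ≈ 0.99910.
1 − cos²(π/74) = sin²(π/74) ⇒ √(1−ρ_J²) = sin(π/74) = 0.042441.
ω* = 2/(1+0.042441) = 1.91857
Hence ρ(B_{ω*}) = 1.91857 − 1 = 0.91857.

ω* = 1.91857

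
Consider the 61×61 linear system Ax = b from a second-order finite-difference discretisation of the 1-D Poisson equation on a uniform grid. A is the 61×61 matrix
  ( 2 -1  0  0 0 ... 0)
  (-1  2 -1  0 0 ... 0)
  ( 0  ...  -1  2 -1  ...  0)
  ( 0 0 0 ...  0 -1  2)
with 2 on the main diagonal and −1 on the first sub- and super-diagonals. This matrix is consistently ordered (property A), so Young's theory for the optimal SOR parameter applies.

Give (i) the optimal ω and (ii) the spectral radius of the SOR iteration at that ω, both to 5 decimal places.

ω* = 1.90359, ρ_SOR = 0.90359

n=61: λ(B_J) = 1 − λ(A)/2 = cos(kπ/62); k=1 gives ρ_J = 0.99872.
root = sin(π/62) = 0.050649  (since 1−cos² = sin²).
[ω*] 2 ÷ (1 + 0.050649) = 2 ÷ 1.050649 = 1.90359.
[ρ_SOR] ω* − 1 = 0.90359.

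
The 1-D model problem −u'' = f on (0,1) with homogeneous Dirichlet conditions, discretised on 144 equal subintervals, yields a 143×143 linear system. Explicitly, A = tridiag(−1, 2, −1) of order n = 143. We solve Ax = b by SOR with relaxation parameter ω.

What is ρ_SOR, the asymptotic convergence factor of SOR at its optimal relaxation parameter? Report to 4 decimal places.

With n=143, ρ(Jacobi) = cos(π/144) = 0.9998.
1 − cos²(π/144) = sin²(π/144) ⇒ √(1−ρ_J²) = sin(π/144) = 0.02181.
ω* = 2/(1 + 0.02181) = 2/1.02181 = 1.9573.
[ρ_SOR] ω* − 1 = 0.9573.

ρ_SOR = 0.9573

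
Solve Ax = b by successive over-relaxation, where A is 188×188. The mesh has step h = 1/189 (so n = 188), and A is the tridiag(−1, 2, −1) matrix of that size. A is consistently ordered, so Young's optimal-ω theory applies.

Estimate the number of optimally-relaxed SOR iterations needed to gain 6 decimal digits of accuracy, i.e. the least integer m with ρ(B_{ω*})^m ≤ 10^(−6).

m = 416

½·tridiag(1,0,1) at n=188: λ_k = cos(kπ/189); max |λ| at k=1 ⇒ ρ_J = cos(π/189) ≈ 0.9998619.
root = sin(π/189) = 0.0166214  (since 1−cos² = sin²).
ω* = 2 / (1 + 0.0166214) = 2 / 1.0166214 ≈ 1.9673007.
and ρ(B_{ω*}) = 1.9673007 − 1 = 0.9673007.
(0.9673007)^m ≤ 10^{−6}  ⇒  m·ln(0.9673007) ≤ −6·ln10  ⇒  m ≥ 415.555  ⇒  m = 416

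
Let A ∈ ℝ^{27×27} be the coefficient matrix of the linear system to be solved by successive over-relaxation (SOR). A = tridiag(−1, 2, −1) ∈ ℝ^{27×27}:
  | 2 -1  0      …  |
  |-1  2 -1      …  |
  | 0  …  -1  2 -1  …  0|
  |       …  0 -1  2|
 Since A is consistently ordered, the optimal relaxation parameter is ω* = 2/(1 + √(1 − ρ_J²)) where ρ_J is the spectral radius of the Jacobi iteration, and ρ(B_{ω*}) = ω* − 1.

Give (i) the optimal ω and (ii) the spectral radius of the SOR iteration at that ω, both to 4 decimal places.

ω* = 1.7986, ρ_SOR = 0.7986

[ρ_J] n=27: ρ(B_J) = cos(π/(n+1)) = cos(π/28) = 0.9937.
√(1−ρ_J²) simplifies to sin(π/28) = 0.11196.
ω* = 2/(1+0.11196) = 1.7986
At ω = 1.7986 every |λ(B_ω)| = ω−1, so ρ_SOR = 0.7986.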